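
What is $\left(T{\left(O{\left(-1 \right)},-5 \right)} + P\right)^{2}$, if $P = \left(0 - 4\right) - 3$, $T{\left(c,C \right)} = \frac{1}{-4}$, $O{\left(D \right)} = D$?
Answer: $\frac{841}{16} \approx 52.563$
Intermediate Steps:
$T{\left(c,C \right)} = - \frac{1}{4}$
$P = -7$ ($P = -4 - 3 = -7$)
$\left(T{\left(O{\left(-1 \right)},-5 \right)} + P\right)^{2} = \left(- \frac{1}{4} - 7\right)^{2} = \left(- \frac{29}{4}\right)^{2} = \frac{841}{16}$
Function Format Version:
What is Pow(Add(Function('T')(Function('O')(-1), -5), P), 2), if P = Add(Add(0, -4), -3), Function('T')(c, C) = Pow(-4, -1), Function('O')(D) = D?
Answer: Rational(841, 16) ≈ 52.563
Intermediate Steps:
Function('T')(c, C) = Rational(-1, 4)
P = -7 (P = Add(-4, -3) = -7)
Pow(Add(Function('T')(Function('O')(-1), -5), P), 2) = Pow(Add(Rational(-1, 4), -7), 2) = Pow(Rational(-29, 4), 2) = Rational(841, 16)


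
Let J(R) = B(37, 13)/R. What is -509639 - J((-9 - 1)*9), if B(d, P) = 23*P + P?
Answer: -7644533/15 ≈ -5.0964e+5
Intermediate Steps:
B(d, P) = 24*P
J(R) = 312/R (J(R) = (24*13)/R = 312/R)
-509639 - J((-9 - 1)*9) = -509639 - 312/((-9 - 1)*9) = -509639 - 312/((-10*9)) = -509639 - 312/(-90) = -509639 - 312*(-1)/90 = -509639 - 1*(-52/15) = -509639 + 52/15 = -7644533/15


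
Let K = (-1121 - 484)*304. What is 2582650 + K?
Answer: 2094730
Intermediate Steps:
K = -487920 (K = -1605*304 = -487920)
2582650 + K = 2582650 - 487920 = 2094730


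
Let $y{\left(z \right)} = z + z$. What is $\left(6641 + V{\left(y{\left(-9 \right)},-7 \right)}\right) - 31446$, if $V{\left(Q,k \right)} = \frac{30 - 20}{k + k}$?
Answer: $- \frac{173640}{7} \approx -24806.0$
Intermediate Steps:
$y{\left(z \right)} = 2 z$
$V{\left(Q,k \right)} = \frac{5}{k}$ ($V{\left(Q,k \right)} = \frac{10}{2 k} = 10 \frac{1}{2 k} = \frac{5}{k}$)
$\left(6641 + V{\left(y{\left(-9 \right)},-7 \right)}\right) - 31446 = \left(6641 + \frac{5}{-7}\right) - 31446 = \left(6641 + 5 \left(- \frac{1}{7}\right)\right) - 31446 = \left(6641 - \frac{5}{7}\right) - 31446 = \frac{46482}{7} - 31446 = - \frac{173640}{7}$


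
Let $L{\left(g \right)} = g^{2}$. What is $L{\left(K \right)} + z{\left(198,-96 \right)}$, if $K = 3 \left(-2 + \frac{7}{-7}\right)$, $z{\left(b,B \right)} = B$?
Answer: $-15$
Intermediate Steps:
$K = -9$ ($K = 3 \left(-2 + 7 \left(- \frac{1}{7}\right)\right) = 3 \left(-2 - 1\right) = 3 \left(-3\right) = -9$)
$L{\left(K \right)} + z{\left(198,-96 \right)} = \left(-9\right)^{2} - 96 = 81 - 96 = -15$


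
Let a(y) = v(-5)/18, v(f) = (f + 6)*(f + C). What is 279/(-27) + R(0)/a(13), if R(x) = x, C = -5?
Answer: -31/3 ≈ -10.333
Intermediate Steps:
v(f) = (-5 + f)*(6 + f) (v(f) = (f + 6)*(f - 5) = (6 + f)*(-5 + f) = (-5 + f)*(6 + f))
a(y) = -5/9 (a(y) = (-30 - 5 + (-5)**2)/18 = (-30 - 5 + 25)*(1/18) = -10*1/18 = -5/9)
279/(-27) + R(0)/a(13) = 279/(-27) + 0/(-5/9) = 279*(-1/27) + 0*(-9/5) = -31/3 + 0 = -31/3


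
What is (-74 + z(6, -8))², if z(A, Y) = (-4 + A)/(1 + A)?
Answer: 266256/49 ≈ 5433.8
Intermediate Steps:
z(A, Y) = (-4 + A)/(1 + A)
(-74 + z(6, -8))² = (-74 + (-4 + 6)/(1 + 6))² = (-74 + 2/7)² = (-516/7)² = 266256/49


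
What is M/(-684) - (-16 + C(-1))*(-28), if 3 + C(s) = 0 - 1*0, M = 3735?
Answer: -40847/76 ≈ -537.46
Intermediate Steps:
C(s) = -3 (C(s) = -3 + (0 - 1*0) = -3 + (0 + 0) = -3 + 0 = -3)
M/(-684) - (-16 + C(-1))*(-28) = 3735/(-684) - (-16 - 3)*(-28) = 3735*(-1/684) - (-19)*(-28) = -415/76 - 1*532 = -415/76 - 532 = -40847/76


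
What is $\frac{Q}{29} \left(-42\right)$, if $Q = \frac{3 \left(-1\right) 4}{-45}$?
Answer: $- \frac{56}{145} \approx -0.38621$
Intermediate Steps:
$Q = \frac{4}{15}$ ($Q = \left(-3\right) 4 \left(- \frac{1}{45}\right) = \left(-12\right) \left(- \frac{1}{45}\right) = \frac{4}{15} \approx 0.26667$)
$\frac{Q}{29} \left(-42\right) = \frac{4}{15 \cdot 29} \left(-42\right) = \frac{4}{15} \cdot \frac{1}{29} \left(-42\right) = \frac{4}{435} \left(-42\right) = - \frac{56}{145}$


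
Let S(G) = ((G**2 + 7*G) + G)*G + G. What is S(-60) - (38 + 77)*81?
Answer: -196575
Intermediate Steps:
S(G) = G + G*(G**2 + 8*G) (S(G) = (G**2 + 8*G)*G + G = G*(G**2 + 8*G) + G = G + G*(G**2 + 8*G))
S(-60) - (38 + 77)*81 = -60*(1 + (-60)**2 + 8*(-60)) - (38 + 77)*81 = -60*(1 + 3600 - 480) - 115*81 = -60*3121 - 1*9315 = -187260 - 9315 = -196575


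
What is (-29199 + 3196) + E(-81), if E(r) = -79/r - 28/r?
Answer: -2106136/81 ≈ -26002.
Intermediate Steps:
E(r) = -107/r
(-29199 + 3196) + E(-81) = (-29199 + 3196) - 107/(-81) = -26003 - 107*(-1/81) = -26003 + 107/81 = -2106136/81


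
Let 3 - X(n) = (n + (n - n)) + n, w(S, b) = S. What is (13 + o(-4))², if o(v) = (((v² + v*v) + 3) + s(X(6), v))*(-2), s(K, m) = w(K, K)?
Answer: 1521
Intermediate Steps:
X(n) = 3 - 2*n (X(n) = 3 - ((n + (n - n)) + n) = 3 - ((n + 0) + n) = 3 - (n + n) = 3 - 2*n)
s(K, m) = K
o(v) = 12 - 4*v² (o(v) = (((v² + v*v) + 3) + (3 - 2*6))*(-2) = (((v² + v²) + 3) + (3 - 12))*(-2) = ((2*v² + 3) - 9)*(-2) = ((3 + 2*v²) - 9)*(-2) = (-6 + 2*v²)*(-2) = 12 - 4*v²)
(13 + o(-4))² = (13 + (12 - 4*(-4)²))² = (13 + (12 - 4*16))² = (13 + (12 - 64))² = (13 - 52)² = (-39)² = 1521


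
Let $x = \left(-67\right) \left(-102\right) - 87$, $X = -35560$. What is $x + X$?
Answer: $-28813$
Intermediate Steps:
$x = 6747$ ($x = 6834 - 87 = 6747$)
$x + X = 6747 - 35560 = -28813$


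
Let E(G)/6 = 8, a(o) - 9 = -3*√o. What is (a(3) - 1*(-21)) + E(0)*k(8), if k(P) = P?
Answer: 414 - 3*√3 ≈ 408.80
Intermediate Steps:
a(o) = 9 - 3*√o
E(G) = 48 (E(G) = 6*8 = 48)
(a(3) - 1*(-21)) + E(0)*k(8) = ((9 - 3*√3) - 1*(-21)) + 48*8 = ((9 - 3*√3) + 21) + 384 = (30 - 3*√3) + 384 = 414 - 3*√3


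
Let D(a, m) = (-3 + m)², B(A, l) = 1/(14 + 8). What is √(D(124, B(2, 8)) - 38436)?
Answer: I*√18598799/22 ≈ 196.03*I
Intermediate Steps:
B(A, l) = 1/22
√(D(124, B(2, 8)) - 38436) = √((-3 + 1/22)² - 38436) = √((-65/22)² - 38436) = √(4225/484 - 38436) = √(-18598799/484) = I*√18598799/22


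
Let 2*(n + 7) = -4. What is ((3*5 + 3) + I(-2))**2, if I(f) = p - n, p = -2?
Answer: 625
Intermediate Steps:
n = -9 (n = -7 + (1/2)*(-4) = -7 - 2 = -9)
I(f) = 7 (I(f) = -2 - 1*(-9) = -2 + 9 = 7)
((3*5 + 3) + I(-2))**2 = ((3*5 + 3) + 7)**2 = ((15 + 3) + 7)**2 = (18 + 7)**2 = 25**2 = 625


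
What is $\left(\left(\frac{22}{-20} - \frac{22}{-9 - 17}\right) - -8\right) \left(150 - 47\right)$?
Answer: $\frac{103721}{130} \approx 797.85$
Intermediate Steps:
$\left(\left(\frac{22}{-20} - \frac{22}{-9 - 17}\right) - -8\right) \left(150 - 47\right) = \left(\left(22 \left(- \frac{1}{20}\right) - \frac{22}{-26}\right) + 8\right) 103 = \left(\left(- \frac{11}{10} - - \frac{11}{13}\right) + 8\right) 103 = \left(\left(- \frac{11}{10} + \frac{11}{13}\right) + 8\right) 103 = \left(- \frac{33}{130} + 8\right) 103 = \frac{1007}{130} \cdot 103 = \frac{103721}{130}$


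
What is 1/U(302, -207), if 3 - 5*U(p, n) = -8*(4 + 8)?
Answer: 5/99 ≈ 0.050505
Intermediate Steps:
U(p, n) = 99/5 (U(p, n) = 3/5 - (-8)*(4 + 8)/5 = 3/5 - (-8)*12/5 = 3/5 - 1/5*(-96) = 3/5 + 96/5 = 99/5)
1/U(302, -207) = 1/(99/5) = 5/99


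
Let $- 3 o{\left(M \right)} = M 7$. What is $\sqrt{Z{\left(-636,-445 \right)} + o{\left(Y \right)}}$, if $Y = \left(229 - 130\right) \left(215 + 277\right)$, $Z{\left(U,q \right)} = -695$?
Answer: $i \sqrt{114347} \approx 338.15 i$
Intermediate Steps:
$Y = 48708$ ($Y = 99 \cdot 492 = 48708$)
$o{\left(M \right)} = - \frac{7 M}{3}$ ($o{\left(M \right)} = - \frac{M 7}{3} = - \frac{7 M}{3}$)
$\sqrt{Z{\left(-636,-445 \right)} + o{\left(Y \right)}} = \sqrt{-695 - 113652} = \sqrt{-114347} = i \sqrt{114347}$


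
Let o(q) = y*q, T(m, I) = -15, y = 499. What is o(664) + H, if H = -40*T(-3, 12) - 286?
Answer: 331650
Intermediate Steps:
H = 314 (H = -40*(-15) - 286 = 600 - 286 = 314)
o(q) = 499*q
o(664) + H = 499*664 + 314 = 331336 + 314 = 331650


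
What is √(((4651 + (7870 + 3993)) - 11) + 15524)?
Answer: √32027 ≈ 178.96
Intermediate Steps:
√(((4651 + (7870 + 3993)) - 11) + 15524) = √(((4651 + 11863) - 11) + 15524) = √((16514 - 11) + 15524) = √(16503 + 15524) = √32027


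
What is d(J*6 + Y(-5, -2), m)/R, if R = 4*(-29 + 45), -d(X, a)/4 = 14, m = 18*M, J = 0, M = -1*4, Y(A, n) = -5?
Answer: -7/8 ≈ -0.87500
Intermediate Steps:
M = -4
m = -72 (m = 18*(-4) = -72)
d(X, a) = -56 (d(X, a) = -4*14 = -56)
R = 64 (R = 4*16 = 64)
d(J*6 + Y(-5, -2), m)/R = -56/64 = -56*1/64 = -7/8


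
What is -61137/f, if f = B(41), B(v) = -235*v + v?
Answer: 6793/1066 ≈ 6.3724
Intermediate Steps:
B(v) = -234*v
f = -9594 (f = -234*41 = -9594)
-61137/f = -61137/(-9594) = -61137*(-1/9594) = 6793/1066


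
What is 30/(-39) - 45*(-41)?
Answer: 23975/13 ≈ 1844.2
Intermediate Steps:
30/(-39) - 45*(-41) = 30*(-1/39) + 1845 = -10/13 + 1845 = 23975/13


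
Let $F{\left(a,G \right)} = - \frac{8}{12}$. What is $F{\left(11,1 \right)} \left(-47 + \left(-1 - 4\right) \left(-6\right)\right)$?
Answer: $\frac{34}{3} \approx 11.333$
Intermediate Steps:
$F{\left(a,G \right)} = - \frac{2}{3}$ ($F{\left(a,G \right)} = \left(-8\right) \frac{1}{12} = - \frac{2}{3}$)
$F{\left(11,1 \right)} \left(-47 + \left(-1 - 4\right) \left(-6\right)\right) = - \frac{2 \left(-47 + \left(-1 - 4\right) \left(-6\right)\right)}{3} = - \frac{2 \left(-47 - -30\right)}{3} = - \frac{2 \left(-47 + 30\right)}{3} = \left(- \frac{2}{3}\right) \left(-17\right) = \frac{34}{3}$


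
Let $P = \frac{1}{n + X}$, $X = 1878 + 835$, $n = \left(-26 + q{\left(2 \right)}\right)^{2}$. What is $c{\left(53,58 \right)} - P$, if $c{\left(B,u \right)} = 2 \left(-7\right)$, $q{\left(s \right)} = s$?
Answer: $- \frac{46047}{3289} \approx -14.0$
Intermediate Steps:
$c{\left(B,u \right)} = -14$
$n = 576$ ($n = \left(-26 + 2\right)^{2} = \left(-24\right)^{2} = 576$)
$X = 2713$
$P = \frac{1}{3289}$ ($P = \frac{1}{576 + 2713} = \frac{1}{3289} \approx 0.00030404$)
$c{\left(53,58 \right)} - P = -14 - \frac{1}{3289} = - \frac{46047}{3289}$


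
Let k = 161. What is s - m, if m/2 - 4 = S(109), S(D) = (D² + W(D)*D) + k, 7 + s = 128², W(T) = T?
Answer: -31477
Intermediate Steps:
s = 16377 (s = -7 + 128² = -7 + 16384 = 16377)
S(D) = 161 + 2*D² (S(D) = (D² + D*D) + 161 = (D² + D²) + 161 = 2*D² + 161 = 161 + 2*D²)
m = 47854 (m = 8 + 2*(161 + 2*109²) = 8 + 2*(161 + 2*11881) = 8 + 2*(161 + 23762) = 8 + 2*23923 = 8 + 47846 = 47854)
s - m = 16377 - 1*47854 = 16377 - 47854 = -31477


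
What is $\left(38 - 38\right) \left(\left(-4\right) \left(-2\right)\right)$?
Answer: $0$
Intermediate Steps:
$\left(38 - 38\right) \left(\left(-4\right) \left(-2\right)\right) = 0 \cdot 8 = 0$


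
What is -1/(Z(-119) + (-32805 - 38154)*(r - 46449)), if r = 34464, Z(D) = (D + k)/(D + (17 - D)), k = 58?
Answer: -17/14457541394 ≈ -1.1759e-9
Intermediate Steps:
Z(D) = 58/17 + D/17 (Z(D) = (D + 58)/(D + (17 - D)) = (58 + D)/17 = (58 + D)*(1/17) = 58/17 + D/17)
-1/(Z(-119) + (-32805 - 38154)*(r - 46449)) = -1/((58/17 + (1/17)*(-119)) + (-32805 - 38154)*(34464 - 46449)) = -1/((58/17 - 7) - 70959*(-11985)) = -1/(-61/17 + 850443615) = -1/14457541394/17 = -1*17/14457541394 = -17/14457541394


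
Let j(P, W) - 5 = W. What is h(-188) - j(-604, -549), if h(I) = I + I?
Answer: 168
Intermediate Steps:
h(I) = 2*I
j(P, W) = 5 + W
h(-188) - j(-604, -549) = 2*(-188) - (5 - 549) = -376 - 1*(-544) = -376 + 544 = 168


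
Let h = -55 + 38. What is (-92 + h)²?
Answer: 11881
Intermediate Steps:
h = -17
(-92 + h)² = (-92 - 17)² = (-109)² = 11881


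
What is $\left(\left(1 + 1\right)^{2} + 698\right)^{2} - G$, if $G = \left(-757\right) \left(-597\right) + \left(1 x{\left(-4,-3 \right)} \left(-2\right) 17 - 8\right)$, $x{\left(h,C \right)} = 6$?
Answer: $41087$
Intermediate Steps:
$G = 451717$ ($G = \left(-757\right) \left(-597\right) + \left(1 \cdot 6 \left(-2\right) 17 - 8\right) = 451929 + \left(6 \left(-2\right) 17 - 8\right) = 451929 - 212 = 451717$)
$\left(\left(1 + 1\right)^{2} + 698\right)^{2} - G = \left(\left(1 + 1\right)^{2} + 698\right)^{2} - 451717 = \left(2^{2} + 698\right)^{2} - 451717 = \left(4 + 698\right)^{2} - 451717 = 702^{2} - 451717 = 492804 - 451717 = 41087$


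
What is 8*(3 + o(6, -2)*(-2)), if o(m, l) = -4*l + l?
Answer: -72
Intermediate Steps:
o(m, l) = -3*l
8*(3 + o(6, -2)*(-2)) = 8*(3 - 3*(-2)*(-2)) = 8*(3 + 6*(-2)) = 8*(3 - 12) = 8*(-9) = -72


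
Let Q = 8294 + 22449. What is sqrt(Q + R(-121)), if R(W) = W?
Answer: sqrt(30622) ≈ 174.99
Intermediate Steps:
Q = 30743
sqrt(Q + R(-121)) = sqrt(30743 - 121) = sqrt(30622)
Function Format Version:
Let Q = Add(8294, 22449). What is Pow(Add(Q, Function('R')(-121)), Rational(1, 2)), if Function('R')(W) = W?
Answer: Pow(30622, Rational(1, 2)) ≈ 174.99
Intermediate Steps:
Q = 30743
Pow(Add(Q, Function('R')(-121)), Rational(1, 2)) = Pow(Add(30743, -121), Rational(1, 2)) = Pow(30622, Rational(1, 2))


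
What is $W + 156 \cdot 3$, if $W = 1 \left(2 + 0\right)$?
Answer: $470$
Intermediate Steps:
$W = 2$ ($W = 1 \cdot 2 = 2$)
$W + 156 \cdot 3 = 2 + 156 \cdot 3 = 2 + 468 = 470$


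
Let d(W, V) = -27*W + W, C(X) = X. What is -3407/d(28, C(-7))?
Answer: 3407/728 ≈ 4.6799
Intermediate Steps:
d(W, V) = -26*W
-3407/d(28, C(-7)) = -3407/((-26*28)) = -3407/(-728) = -3407*(-1/728) = 3407/728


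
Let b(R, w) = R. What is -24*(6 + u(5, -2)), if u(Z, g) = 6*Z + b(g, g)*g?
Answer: -960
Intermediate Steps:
u(Z, g) = g² + 6*Z (u(Z, g) = 6*Z + g*g = 6*Z + g² = g² + 6*Z)
-24*(6 + u(5, -2)) = -24*(6 + ((-2)² + 6*5)) = -24*(6 + (4 + 30)) = -24*(6 + 34) = -24*40 = -960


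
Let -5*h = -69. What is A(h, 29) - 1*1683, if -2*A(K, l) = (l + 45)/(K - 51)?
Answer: -312853/186 ≈ -1682.0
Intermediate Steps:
h = 69/5 (h = -⅕*(-69) = 69/5 ≈ 13.800)
A(K, l) = -(45 + l)/(2*(-51 + K)) (A(K, l) = -(l + 45)/(2*(K - 51)) = -(45 + l)/(2*(-51 + K)))
A(h, 29) - 1*1683 = (-45 - 1*29)/(2*(-51 + 69/5)) - 1*1683 = (-45 - 29)/(2*(-186/5)) - 1683 = (½)*(-5/186)*(-74) - 1683 = 185/186 - 1683 = -312853/186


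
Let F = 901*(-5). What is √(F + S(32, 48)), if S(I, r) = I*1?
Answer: 3*I*√497 ≈ 66.88*I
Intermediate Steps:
S(I, r) = I
F = -4505
√(F + S(32, 48)) = √(-4505 + 32) = √(-4473) = 3*I*√497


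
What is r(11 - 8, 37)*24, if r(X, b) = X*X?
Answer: 216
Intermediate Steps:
r(X, b) = X**2
r(11 - 8, 37)*24 = (11 - 8)**2*24 = 3**2*24 = 9*24 = 216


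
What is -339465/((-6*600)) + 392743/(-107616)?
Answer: 16258329/179360 ≈ 90.646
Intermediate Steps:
-339465/((-6*600)) + 392743/(-107616) = -339465/(-3600) + 392743*(-1/107616) = -339465*(-1/3600) - 392743/107616 = 22631/240 - 392743/107616 = 16258329/179360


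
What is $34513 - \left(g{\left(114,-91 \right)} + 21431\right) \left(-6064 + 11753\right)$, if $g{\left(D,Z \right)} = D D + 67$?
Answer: $-196201853$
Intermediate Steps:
$g{\left(D,Z \right)} = 67 + D^{2}$ ($g{\left(D,Z \right)} = D^{2} + 67 = 67 + D^{2}$)
$34513 - \left(g{\left(114,-91 \right)} + 21431\right) \left(-6064 + 11753\right) = 34513 - \left(\left(67 + 114^{2}\right) + 21431\right) \left(-6064 + 11753\right) = 34513 - \left(\left(67 + 12996\right) + 21431\right) 5689 = 34513 - \left(13063 + 21431\right) 5689 = 34513 - 34494 \cdot 5689 = 34513 - 196236366 = -196201853$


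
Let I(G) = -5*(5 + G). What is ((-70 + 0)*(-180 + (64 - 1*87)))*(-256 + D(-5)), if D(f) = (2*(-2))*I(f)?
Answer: -3637760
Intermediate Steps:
I(G) = -25 - 5*G
D(f) = 100 + 20*f (D(f) = (2*(-2))*(-25 - 5*f) = -4*(-25 - 5*f) = 100 + 20*f)
((-70 + 0)*(-180 + (64 - 1*87)))*(-256 + D(-5)) = ((-70 + 0)*(-180 + (64 - 1*87)))*(-256 + (100 + 20*(-5))) = (-70*(-180 + (64 - 87)))*(-256 + (100 - 100)) = (-70*(-180 - 23))*(-256 + 0) = -70*(-203)*(-256) = 14210*(-256) = -3637760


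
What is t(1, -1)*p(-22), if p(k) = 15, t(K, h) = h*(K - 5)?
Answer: 60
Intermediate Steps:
t(K, h) = h*(-5 + K)
t(1, -1)*p(-22) = -(-5 + 1)*15 = -1*(-4)*15 = 4*15 = 60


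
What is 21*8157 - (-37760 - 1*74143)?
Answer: 283200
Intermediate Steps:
21*8157 - (-37760 - 1*74143) = 171297 - (-37760 - 74143) = 171297 - 1*(-111903) = 171297 + 111903 = 283200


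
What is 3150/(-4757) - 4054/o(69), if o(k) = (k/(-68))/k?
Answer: 1311368554/4757 ≈ 2.7567e+5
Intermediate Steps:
o(k) = -1/68 (o(k) = (k*(-1/68))/k = (-k/68)/k = -1/68)
3150/(-4757) - 4054/o(69) = 3150/(-4757) - 4054/(-1/68) = 3150*(-1/4757) - 4054*(-68) = -3150/4757 + 275672 = 1311368554/4757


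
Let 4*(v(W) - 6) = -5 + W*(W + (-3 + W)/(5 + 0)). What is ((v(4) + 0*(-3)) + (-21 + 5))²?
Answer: 19881/400 ≈ 49.703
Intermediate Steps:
v(W) = 19/4 + W*(-⅗ + 6*W/5)/4 (v(W) = 6 + (-5 + W*(W + (-3 + W)/(5 + 0)))/4 = 6 + (-5 + W*(W + (-3 + W)/5))/4 = 6 + (-5 + W*(W + (-3 + W)*(⅕)))/4 = 6 + (-5 + W*(W + (-⅗ + W/5)))/4 = 6 + (-5 + W*(-⅗ + 6*W/5))/4 = 6 + (-5/4 + W*(-⅗ + 6*W/5)/4) = 19/4 + W*(-⅗ + 6*W/5)/4)
((v(4) + 0*(-3)) + (-21 + 5))² = (((19/4 - 3/20*4 + (3/10)*4²) + 0*(-3)) + (-21 + 5))² = (((19/4 - ⅗ + (3/10)*16) + 0) - 16)² = (((19/4 - ⅗ + 24/5) + 0) - 16)² = ((179/20 + 0) - 16)² = (179/20 - 16)² = (-141/20)² = 19881/400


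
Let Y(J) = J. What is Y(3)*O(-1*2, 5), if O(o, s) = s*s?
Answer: 75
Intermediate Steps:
O(o, s) = s²
Y(3)*O(-1*2, 5) = 3*5² = 3*25 = 75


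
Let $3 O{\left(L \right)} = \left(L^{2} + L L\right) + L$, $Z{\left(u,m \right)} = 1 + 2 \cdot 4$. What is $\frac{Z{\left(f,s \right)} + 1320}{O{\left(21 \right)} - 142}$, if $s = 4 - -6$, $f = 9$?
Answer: $\frac{443}{53} \approx 8.3585$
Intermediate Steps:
$s = 10$ ($s = 4 + 6 = 10$)
$Z{\left(u,m \right)} = 9$ ($Z{\left(u,m \right)} = 1 + 8 = 9$)
$O{\left(L \right)} = \frac{L}{3} + \frac{2 L^{2}}{3}$ ($O{\left(L \right)} = \frac{\left(L^{2} + L L\right) + L}{3} = \frac{\left(L^{2} + L^{2}\right) + L}{3} = \frac{2 L^{2} + L}{3} = \frac{L + 2 L^{2}}{3} = \frac{L}{3} + \frac{2 L^{2}}{3}$)
$\frac{Z{\left(f,s \right)} + 1320}{O{\left(21 \right)} - 142} = \frac{9 + 1320}{\frac{1}{3} \cdot 21 \left(1 + 2 \cdot 21\right) - 142} = \frac{1329}{\frac{1}{3} \cdot 21 \left(1 + 42\right) - 142} = \frac{1329}{\frac{1}{3} \cdot 21 \cdot 43 - 142} = \frac{1329}{301 - 142} = \frac{1329}{159} = 1329 \cdot \frac{1}{159} = \frac{443}{53}$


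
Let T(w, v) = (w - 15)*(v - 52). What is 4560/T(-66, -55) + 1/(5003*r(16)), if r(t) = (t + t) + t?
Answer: 121673923/231258672 ≈ 0.52614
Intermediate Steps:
r(t) = 3*t (r(t) = 2*t + t = 3*t)
T(w, v) = (-52 + v)*(-15 + w) (T(w, v) = (-15 + w)*(-52 + v) = (-52 + v)*(-15 + w))
4560/T(-66, -55) + 1/(5003*r(16)) = 4560/(780 - 52*(-66) - 15*(-55) - 55*(-66)) + 1/(5003*((3*16))) = 4560/(780 + 3432 + 825 + 3630) + (1/5003)/48 = 4560/8667 + (1/5003)*(1/48) = 4560*(1/8667) + 1/240144 = 1520/2889 + 1/240144 = 121673923/231258672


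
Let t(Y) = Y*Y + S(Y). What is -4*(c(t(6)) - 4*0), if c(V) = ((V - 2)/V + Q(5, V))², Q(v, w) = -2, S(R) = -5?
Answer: -4356/961 ≈ -4.5328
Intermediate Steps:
t(Y) = -5 + Y² (t(Y) = Y*Y - 5 = Y² - 5 = -5 + Y²)
c(V) = (-2 + (-2 + V)/V)² (c(V) = ((V - 2)/V - 2)² = ((-2 + V)/V - 2)² = (-2 + (-2 + V)/V)²)
-4*(c(t(6)) - 4*0) = -4*((2 + (-5 + 6²))²/(-5 + 6²)² - 4*0) = -4*((2 + (-5 + 36))²/(-5 + 36)² + 0) = -4*((2 + 31)²/31² + 0) = -4*((1/961)*33² + 0) = -4*((1/961)*1089 + 0) = -4*(1089/961 + 0) = -4*1089/961 = -4356/961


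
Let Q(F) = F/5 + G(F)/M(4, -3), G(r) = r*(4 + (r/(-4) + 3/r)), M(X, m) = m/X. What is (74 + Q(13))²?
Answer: 88804/25 ≈ 3552.2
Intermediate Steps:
G(r) = r*(4 + 3/r - r/4) (G(r) = r*(4 + (r*(-¼) + 3/r)) = r*(4 + (-r/4 + 3/r)) = r*(4 + (3/r - r/4)) = r*(4 + 3/r - r/4))
Q(F) = -4 - 77*F/15 + F²/3 (Q(F) = F/5 + (3 + 4*F - F²/4)/((-3/4)) = F*(⅕) + (3 + 4*F - F²/4)/((-3*¼)) = F/5 + (3 + 4*F - F²/4)/(-¾) = F/5 + (3 + 4*F - F²/4)*(-4/3) = F/5 + (-4 - 16*F/3 + F²/3) = -4 - 77*F/15 + F²/3)
(74 + Q(13))² = (74 + (-4 - 77/15*13 + (⅓)*13²))² = (74 + (-4 - 1001/15 + (⅓)*169))² = (74 + (-4 - 1001/15 + 169/3))² = (74 - 72/5)² = (298/5)² = 88804/25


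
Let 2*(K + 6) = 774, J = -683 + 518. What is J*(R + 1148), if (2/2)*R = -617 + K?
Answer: -150480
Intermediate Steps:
J = -165
K = 381 (K = -6 + (½)*774 = -6 + 387 = 381)
R = -236 (R = -617 + 381 = -236)
J*(R + 1148) = -165*(-236 + 1148) = -165*912 = -150480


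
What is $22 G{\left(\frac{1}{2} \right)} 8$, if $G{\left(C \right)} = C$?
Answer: $88$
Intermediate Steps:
$22 G{\left(\frac{1}{2} \right)} 8 = \frac{22}{2} \cdot 8 = 22 \cdot \frac{1}{2} \cdot 8 = 11 \cdot 8 = 88$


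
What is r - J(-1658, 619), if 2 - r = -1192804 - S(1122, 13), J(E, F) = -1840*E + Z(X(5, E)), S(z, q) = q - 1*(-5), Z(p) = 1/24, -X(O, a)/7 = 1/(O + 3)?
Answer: -44589505/24 ≈ -1.8579e+6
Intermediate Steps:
X(O, a) = -7/(3 + O) (X(O, a) = -7/(O + 3) = -7/(3 + O))
Z(p) = 1/24
S(z, q) = 5 + q (S(z, q) = q + 5 = 5 + q)
J(E, F) = 1/24 - 1840*E (J(E, F) = -1840*E + 1/24 = 1/24 - 1840*E)
r = 1192824 (r = 2 - (-1192804 - (5 + 13)) = 2 - (-1192804 - 1*18) = 2 - (-1192804 - 18) = 2 - 1*(-1192822) = 2 + 1192822 = 1192824)
r - J(-1658, 619) = 1192824 - (1/24 - 1840*(-1658)) = 1192824 - (1/24 + 3050720) = 1192824 - 1*73217281/24 = 1192824 - 73217281/24 = -44589505/24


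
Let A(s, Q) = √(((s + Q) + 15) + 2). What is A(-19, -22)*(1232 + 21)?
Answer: 2506*I*√6 ≈ 6138.4*I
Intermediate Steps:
A(s, Q) = √(17 + Q + s) (A(s, Q) = √(((Q + s) + 15) + 2) = √((15 + Q + s) + 2) = √(17 + Q + s))
A(-19, -22)*(1232 + 21) = √(17 - 22 - 19)*(1232 + 21) = √(-24)*1253 = (2*I*√6)*1253 = 2506*I*√6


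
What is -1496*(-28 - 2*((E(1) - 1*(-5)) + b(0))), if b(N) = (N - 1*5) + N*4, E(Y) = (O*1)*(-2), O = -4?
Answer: 65824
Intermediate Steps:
E(Y) = 8 (E(Y) = -4*1*(-2) = -4*(-2) = 8)
b(N) = -5 + 5*N (b(N) = (N - 5) + 4*N = (-5 + N) + 4*N = -5 + 5*N)
-1496*(-28 - 2*((E(1) - 1*(-5)) + b(0))) = -1496*(-28 - 2*((8 - 1*(-5)) + (-5 + 5*0))) = -1496*(-28 - 2*((8 + 5) + (-5 + 0))) = -1496*(-28 - 2*(13 - 5)) = -1496*(-28 - 2*8) = -1496*(-28 - 16) = -1496*(-44) = 65824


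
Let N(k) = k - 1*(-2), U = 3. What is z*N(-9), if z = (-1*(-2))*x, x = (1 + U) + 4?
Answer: -112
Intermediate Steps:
x = 8 (x = (1 + 3) + 4 = 4 + 4 = 8)
N(k) = 2 + k (N(k) = k + 2 = 2 + k)
z = 16 (z = -1*(-2)*8 = 2*8 = 16)
z*N(-9) = 16*(2 - 9) = 16*(-7) = -112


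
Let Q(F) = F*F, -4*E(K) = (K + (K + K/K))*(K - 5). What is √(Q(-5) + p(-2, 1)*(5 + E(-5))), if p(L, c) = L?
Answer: 2*√15 ≈ 7.7460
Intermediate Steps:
E(K) = -(1 + 2*K)*(-5 + K)/4 (E(K) = -(K + (K + K/K))*(K - 5)/4 = -(K + (K + 1))*(-5 + K)/4 = -(K + (1 + K))*(-5 + K)/4 = -(1 + 2*K)*(-5 + K)/4)
Q(F) = F²
√(Q(-5) + p(-2, 1)*(5 + E(-5))) = √((-5)² - 2*(5 + (5/4 - ½*(-5)² + (9/4)*(-5)))) = √(25 - 2*(5 + (5/4 - ½*25 - 45/4))) = √(25 - 2*(5 + (5/4 - 25/2 - 45/4))) = √(25 - 2*(5 - 45/2)) = √(25 - 2*(-35/2)) = √(25 + 35) = √60 = 2*√15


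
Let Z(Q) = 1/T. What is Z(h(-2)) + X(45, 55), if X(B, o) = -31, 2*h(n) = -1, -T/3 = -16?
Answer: -1487/48 ≈ -30.979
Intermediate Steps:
T = 48 (T = -3*(-16) = 48)
h(n) = -½ (h(n) = (½)*(-1) = -½)
Z(Q) = 1/48
Z(h(-2)) + X(45, 55) = 1/48 - 31 = -1487/48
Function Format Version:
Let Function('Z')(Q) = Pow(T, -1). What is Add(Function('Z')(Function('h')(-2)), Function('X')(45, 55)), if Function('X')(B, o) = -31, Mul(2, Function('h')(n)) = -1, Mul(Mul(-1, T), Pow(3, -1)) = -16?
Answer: Rational(-1487, 48) ≈ -30.979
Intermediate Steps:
T = 48 (T = Mul(-3, -16) = 48)
Function('h')(n) = Rational(-1, 2) (Function('h')(n) = Mul(Rational(1, 2), -1) = Rational(-1, 2))
Function('Z')(Q) = Rational(1, 48) (Function('Z')(Q) = Pow(48, -1) = Rational(1, 48))
Add(Function('Z')(Function('h')(-2)), Function('X')(45, 55)) = Add(Rational(1, 48), -31) = Rational(-1487, 48)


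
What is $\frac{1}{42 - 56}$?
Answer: $- \frac{1}{14} \approx -0.071429$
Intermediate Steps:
$\frac{1}{42 - 56} = \frac{1}{-14} = - \frac{1}{14}$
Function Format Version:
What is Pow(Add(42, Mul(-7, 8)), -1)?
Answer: Rational(-1, 14) ≈ -0.071429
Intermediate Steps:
Pow(Add(42, Mul(-7, 8)), -1) = Pow(Add(42, -56), -1) = Pow(-14, -1) = Rational(-1, 14)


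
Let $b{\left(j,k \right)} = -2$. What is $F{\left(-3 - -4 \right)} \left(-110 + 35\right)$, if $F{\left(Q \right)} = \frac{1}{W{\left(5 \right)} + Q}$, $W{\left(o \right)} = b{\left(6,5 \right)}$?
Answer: $75$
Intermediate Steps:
$W{\left(o \right)} = -2$
$F{\left(Q \right)} = \frac{1}{-2 + Q}$
$F{\left(-3 - -4 \right)} \left(-110 + 35\right) = \frac{-110 + 35}{-2 - -1} = \frac{1}{-2 + \left(-3 + 4\right)} \left(-75\right) = \frac{1}{-2 + 1} \left(-75\right) = \frac{1}{-1} \left(-75\right) = \left(-1\right) \left(-75\right) = 75$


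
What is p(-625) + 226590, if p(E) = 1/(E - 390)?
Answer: 229988849/1015 ≈ 2.2659e+5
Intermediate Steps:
p(E) = 1/(-390 + E)
p(-625) + 226590 = 1/(-390 - 625) + 226590 = 1/(-1015) + 226590 = -1/1015 + 226590 = 229988849/1015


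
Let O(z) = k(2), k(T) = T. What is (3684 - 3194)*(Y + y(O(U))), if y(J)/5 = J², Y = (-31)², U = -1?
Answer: 480690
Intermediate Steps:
O(z) = 2
Y = 961
y(J) = 5*J²
(3684 - 3194)*(Y + y(O(U))) = (3684 - 3194)*(961 + 5*2²) = 490*(961 + 5*4) = 490*(961 + 20) = 490*981 = 480690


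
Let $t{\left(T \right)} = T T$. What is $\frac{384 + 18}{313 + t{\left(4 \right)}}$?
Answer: $\frac{402}{329} \approx 1.2219$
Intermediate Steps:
$t{\left(T \right)} = T^{2}$
$\frac{384 + 18}{313 + t{\left(4 \right)}} = \frac{384 + 18}{313 + 4^{2}} = \frac{402}{313 + 16} = \frac{402}{329}$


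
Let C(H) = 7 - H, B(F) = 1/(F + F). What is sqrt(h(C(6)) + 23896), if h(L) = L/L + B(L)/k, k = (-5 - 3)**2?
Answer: sqrt(6117634)/16 ≈ 154.59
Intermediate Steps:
B(F) = 1/(2*F)
k = 64 (k = (-8)**2 = 64)
h(L) = 1 + 1/(128*L) (h(L) = L/L + (1/(2*L))/64 = 1 + (1/(2*L))*(1/64) = 1 + 1/(128*L))
sqrt(h(C(6)) + 23896) = sqrt((1/128 + (7 - 1*6))/(7 - 1*6) + 23896) = sqrt((1/128 + (7 - 6))/(7 - 6) + 23896) = sqrt((1/128 + 1)/1 + 23896) = sqrt(1*(129/128) + 23896) = sqrt(129/128 + 23896) = sqrt(3058817/128) = sqrt(6117634)/16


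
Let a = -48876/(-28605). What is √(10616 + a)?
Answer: 2*√241330497205/9535 ≈ 103.04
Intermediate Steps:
a = 16292/9535 (a = -48876*(-1/28605) = 16292/9535 ≈ 1.7087)
√(10616 + a) = √(10616 + 16292/9535) = √(101239852/9535) = 2*√241330497205/9535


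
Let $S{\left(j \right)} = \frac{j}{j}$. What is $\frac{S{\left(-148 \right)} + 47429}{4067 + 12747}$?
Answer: $\frac{23715}{8407} \approx 2.8209$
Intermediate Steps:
$S{\left(j \right)} = 1$
$\frac{S{\left(-148 \right)} + 47429}{4067 + 12747} = \frac{1 + 47429}{4067 + 12747} = \frac{47430}{16814} = 47430 \cdot \frac{1}{16814} = \frac{23715}{8407}$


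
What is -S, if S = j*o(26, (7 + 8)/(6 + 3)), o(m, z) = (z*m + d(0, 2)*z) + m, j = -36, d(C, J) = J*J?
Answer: 2736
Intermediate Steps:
d(C, J) = J²
o(m, z) = m + 4*z + m*z (o(m, z) = (z*m + 2²*z) + m = (m*z + 4*z) + m = (4*z + m*z) + m = m + 4*z + m*z)
S = -2736 (S = -36*(26 + 4*((7 + 8)/(6 + 3)) + 26*((7 + 8)/(6 + 3))) = -36*(26 + 4*(15/9) + 26*(15/9)) = -36*(26 + 4*(15*(⅑)) + 26*(15*(⅑))) = -36*(26 + 4*(5/3) + 26*(5/3)) = -36*(26 + 20/3 + 130/3) = -36*76 = -2736)
-S = -1*(-2736) = 2736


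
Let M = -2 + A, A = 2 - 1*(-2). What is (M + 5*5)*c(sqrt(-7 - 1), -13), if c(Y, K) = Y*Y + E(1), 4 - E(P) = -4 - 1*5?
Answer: 135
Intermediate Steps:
A = 4 (A = 2 + 2 = 4)
E(P) = 13 (E(P) = 4 - (-4 - 1*5) = 4 - (-4 - 5) = 4 - 1*(-9) = 4 + 9 = 13)
M = 2 (M = -2 + 4 = 2)
c(Y, K) = 13 + Y**2 (c(Y, K) = Y*Y + 13 = Y**2 + 13 = 13 + Y**2)
(M + 5*5)*c(sqrt(-7 - 1), -13) = (2 + 5*5)*(13 + (sqrt(-7 - 1))**2) = (2 + 25)*(13 + (sqrt(-8))**2) = 27*(13 + (2*I*sqrt(2))**2) = 27*(13 - 8) = 27*5 = 135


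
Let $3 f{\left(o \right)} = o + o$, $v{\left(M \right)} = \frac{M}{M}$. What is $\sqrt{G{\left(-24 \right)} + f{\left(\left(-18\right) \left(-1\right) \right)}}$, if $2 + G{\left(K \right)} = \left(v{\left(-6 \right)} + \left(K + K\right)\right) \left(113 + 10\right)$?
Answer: $i \sqrt{5771} \approx 75.967 i$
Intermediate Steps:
$v{\left(M \right)} = 1$
$f{\left(o \right)} = \frac{2 o}{3}$ ($f{\left(o \right)} = \frac{o + o}{3} = \frac{2 o}{3}$)
$G{\left(K \right)} = 121 + 246 K$ ($G{\left(K \right)} = -2 + \left(1 + \left(K + K\right)\right) \left(113 + 10\right) = -2 + \left(1 + 2 K\right) 123 = -2 + \left(123 + 246 K\right) = 121 + 246 K$)
$\sqrt{G{\left(-24 \right)} + f{\left(\left(-18\right) \left(-1\right) \right)}} = \sqrt{\left(121 + 246 \left(-24\right)\right) + \frac{2 \left(\left(-18\right) \left(-1\right)\right)}{3}} = \sqrt{\left(121 - 5904\right) + \frac{2}{3} \cdot 18} = \sqrt{-5783 + 12} = \sqrt{-5771} = i \sqrt{5771}$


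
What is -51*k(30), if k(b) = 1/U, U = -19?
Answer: 51/19 ≈ 2.6842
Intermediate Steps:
k(b) = -1/19 (k(b) = 1/(-19) = -1/19)
-51*k(30) = -51*(-1/19) = 51/19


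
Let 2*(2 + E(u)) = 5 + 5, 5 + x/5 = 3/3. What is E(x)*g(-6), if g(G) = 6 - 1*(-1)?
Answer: 21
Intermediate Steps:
g(G) = 7 (g(G) = 6 + 1 = 7)
x = -20 (x = -25 + 5*(3/3) = -25 + 5*(3*(⅓)) = -25 + 5*1 = -25 + 5 = -20)
E(u) = 3 (E(u) = -2 + (5 + 5)/2 = -2 + (½)*10 = -2 + 5 = 3)
E(x)*g(-6) = 3*7 = 21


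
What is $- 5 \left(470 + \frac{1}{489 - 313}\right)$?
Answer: $- \frac{413605}{176} \approx -2350.0$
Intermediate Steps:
$- 5 \left(470 + \frac{1}{489 - 313}\right) = - 5 \left(470 + \frac{1}{176}\right) = \left(-5\right) \frac{82721}{176} = - \frac{413605}{176}$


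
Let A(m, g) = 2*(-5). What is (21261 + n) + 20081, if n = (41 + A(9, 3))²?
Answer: 42303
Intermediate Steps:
A(m, g) = -10
n = 961 (n = (41 - 10)² = 31² = 961)
(21261 + n) + 20081 = (21261 + 961) + 20081 = 22222 + 20081 = 42303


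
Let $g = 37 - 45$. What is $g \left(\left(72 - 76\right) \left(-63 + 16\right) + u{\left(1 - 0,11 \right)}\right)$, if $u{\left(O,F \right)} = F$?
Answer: $-1592$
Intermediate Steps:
$g = -8$
$g \left(\left(72 - 76\right) \left(-63 + 16\right) + u{\left(1 - 0,11 \right)}\right) = - 8 \left(\left(72 - 76\right) \left(-63 + 16\right) + 11\right) = - 8 \left(\left(-4\right) \left(-47\right) + 11\right) = - 8 \left(188 + 11\right) = \left(-8\right) 199 = -1592$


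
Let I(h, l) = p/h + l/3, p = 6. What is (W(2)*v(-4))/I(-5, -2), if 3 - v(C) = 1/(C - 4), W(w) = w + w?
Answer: -375/56 ≈ -6.6964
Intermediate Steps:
I(h, l) = 6/h + l/3
W(w) = 2*w
v(C) = 3 - 1/(-4 + C) (v(C) = 3 - 1/(C - 4) = 3 - 1/(-4 + C))
(W(2)*v(-4))/I(-5, -2) = ((2*2)*((-13 + 3*(-4))/(-4 - 4)))/(6/(-5) + (⅓)*(-2)) = (4*((-13 - 12)/(-8)))/(6*(-⅕) - ⅔) = (4*(-⅛*(-25)))/(-6/5 - ⅔) = (4*(25/8))/(-28/15) = (25/2)*(-15/28) = -375/56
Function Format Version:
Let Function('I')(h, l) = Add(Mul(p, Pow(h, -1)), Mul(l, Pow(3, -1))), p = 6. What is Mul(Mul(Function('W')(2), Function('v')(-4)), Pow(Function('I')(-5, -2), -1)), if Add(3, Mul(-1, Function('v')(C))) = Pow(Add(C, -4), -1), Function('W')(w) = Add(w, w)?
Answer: Rational(-375, 56) ≈ -6.6964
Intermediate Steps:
Function('I')(h, l) = Add(Mul(6, Pow(h, -1)), Mul(Rational(1, 3), l)) (Function('I')(h, l) = Add(Mul(6, Pow(h, -1)), Mul(l, Pow(3, -1))) = Add(Mul(6, Pow(h, -1)), Mul(l, Rational(1, 3))) = Add(Mul(6, Pow(h, -1)), Mul(Rational(1, 3), l)))
Function('W')(w) = Mul(2, w)
Function('v')(C) = Add(3, Mul(-1, Pow(Add(-4, C), -1))) (Function('v')(C) = Add(3, Mul(-1, Pow(Add(C, -4), -1))) = Add(3, Mul(-1, Pow(Add(-4, C), -1))))
Mul(Mul(Function('W')(2), Function('v')(-4)), Pow(Function('I')(-5, -2), -1)) = Mul(Mul(Mul(2, 2), Mul(Pow(Add(-4, -4), -1), Add(-13, Mul(3, -4)))), Pow(Add(Mul(6, Pow(-5, -1)), Mul(Rational(1, 3), -2)), -1)) = Mul(Mul(4, Mul(Pow(-8, -1), Add(-13, -12))), Pow(Add(Mul(6, Rational(-1, 5)), Rational(-2, 3)), -1)) = Mul(Mul(4, Mul(Rational(-1, 8), -25)), Pow(Add(Rational(-6, 5), Rational(-2, 3)), -1)) = Mul(Mul(4, Rational(25, 8)), Pow(Rational(-28, 15), -1)) = Mul(Rational(25, 2), Rational(-15, 28)) = Rational(-375, 56)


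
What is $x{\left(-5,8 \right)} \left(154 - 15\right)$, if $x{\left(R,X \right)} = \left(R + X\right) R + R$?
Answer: $-2780$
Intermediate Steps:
$x{\left(R,X \right)} = R + R \left(R + X\right)$ ($x{\left(R,X \right)} = R \left(R + X\right) + R = R + R \left(R + X\right)$)
$x{\left(-5,8 \right)} \left(154 - 15\right) = - 5 \left(1 - 5 + 8\right) \left(154 - 15\right) = \left(-5\right) 4 \cdot 139 = \left(-20\right) 139 = -2780$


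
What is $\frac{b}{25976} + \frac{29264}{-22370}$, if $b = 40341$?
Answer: $\frac{4184309}{17090680} \approx 0.24483$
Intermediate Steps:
$\frac{b}{25976} + \frac{29264}{-22370} = \frac{40341}{25976} + \frac{29264}{-22370} = 40341 \cdot \frac{1}{25976} + 29264 \left(- \frac{1}{22370}\right) = \frac{2373}{1528} - \frac{14632}{11185} = \frac{4184309}{17090680}$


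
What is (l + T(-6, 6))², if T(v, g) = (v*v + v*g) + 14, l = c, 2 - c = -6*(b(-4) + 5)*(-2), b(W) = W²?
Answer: 55696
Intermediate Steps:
c = -250 (c = 2 - (-6*((-4)² + 5))*(-2) = 2 - (-6*(16 + 5))*(-2) = 2 - (-6*21)*(-2) = 2 - (-126)*(-2) = 2 - 1*252 = 2 - 252 = -250)
l = -250
T(v, g) = 14 + v² + g*v (T(v, g) = (v² + g*v) + 14 = 14 + v² + g*v)
(l + T(-6, 6))² = (-250 + (14 + (-6)² + 6*(-6)))² = (-250 + (14 + 36 - 36))² = (-250 + 14)² = (-236)² = 55696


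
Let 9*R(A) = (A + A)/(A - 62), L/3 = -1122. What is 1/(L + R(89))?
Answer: -243/817760 ≈ -0.00029715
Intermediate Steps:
L = -3366 (L = 3*(-1122) = -3366)
R(A) = 2*A/(9*(-62 + A)) (R(A) = ((A + A)/(A - 62))/9 = ((2*A)/(-62 + A))/9 = (2*A/(-62 + A))/9 = 2*A/(9*(-62 + A)))
1/(L + R(89)) = 1/(-3366 + (2/9)*89/(-62 + 89)) = 1/(-3366 + (2/9)*89/27) = 1/(-3366 + (2/9)*89*(1/27)) = 1/(-3366 + 178/243) = 1/(-817760/243) = -243/817760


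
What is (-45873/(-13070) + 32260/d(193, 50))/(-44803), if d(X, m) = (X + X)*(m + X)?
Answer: -2362216927/27462891773790 ≈ -8.6015e-5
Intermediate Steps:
d(X, m) = 2*X*(X + m) (d(X, m) = (2*X)*(X + m) = 2*X*(X + m))
(-45873/(-13070) + 32260/d(193, 50))/(-44803) = (-45873/(-13070) + 32260/((2*193*(193 + 50))))/(-44803) = (-45873*(-1/13070) + 32260/((2*193*243)))*(-1/44803) = (45873/13070 + 32260/93798)*(-1/44803) = (45873/13070 + 32260*(1/93798))*(-1/44803) = (45873/13070 + 16130/46899)*(-1/44803) = (2362216927/612969930)*(-1/44803) = -2362216927/27462891773790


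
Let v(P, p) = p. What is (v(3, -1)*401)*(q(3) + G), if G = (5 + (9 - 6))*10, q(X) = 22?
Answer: -40902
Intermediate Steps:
G = 80 (G = (5 + 3)*10 = 8*10 = 80)
(v(3, -1)*401)*(q(3) + G) = (-1*401)*(22 + 80) = -401*102 = -40902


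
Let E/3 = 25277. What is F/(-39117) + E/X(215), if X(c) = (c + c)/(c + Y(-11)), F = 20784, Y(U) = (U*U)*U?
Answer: -551729797742/2803385 ≈ -1.9681e+5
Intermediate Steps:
E = 75831 (E = 3*25277 = 75831)
Y(U) = U³ (Y(U) = U²*U = U³)
X(c) = 2*c/(-1331 + c) (X(c) = (c + c)/(c + (-11)³) = (2*c)/(c - 1331) = (2*c)/(-1331 + c) = 2*c/(-1331 + c))
F/(-39117) + E/X(215) = 20784/(-39117) + 75831/((2*215/(-1331 + 215))) = 20784*(-1/39117) + 75831/((2*215/(-1116))) = -6928/13039 + 75831/((2*215*(-1/1116))) = -6928/13039 + 75831/(-215/558) = -6928/13039 + 75831*(-558/215) = -6928/13039 - 42313698/215 = -551729797742/2803385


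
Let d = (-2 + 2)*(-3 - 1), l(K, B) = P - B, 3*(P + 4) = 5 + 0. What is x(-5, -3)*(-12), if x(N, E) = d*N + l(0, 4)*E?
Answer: -228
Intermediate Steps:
P = -7/3 (P = -4 + (5 + 0)/3 = -4 + (1/3)*5 = -4 + 5/3 = -7/3 ≈ -2.3333)
l(K, B) = -7/3 - B
d = 0 (d = 0*(-4) = 0)
x(N, E) = -19*E/3 (x(N, E) = 0*N + (-7/3 - 1*4)*E = 0 + (-7/3 - 4)*E = 0 - 19*E/3 = -19*E/3)
x(-5, -3)*(-12) = -19/3*(-3)*(-12) = 19*(-12) = -228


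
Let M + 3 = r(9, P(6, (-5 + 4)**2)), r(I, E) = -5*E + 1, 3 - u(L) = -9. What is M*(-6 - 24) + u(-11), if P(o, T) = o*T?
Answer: 972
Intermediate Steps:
u(L) = 12 (u(L) = 3 - 1*(-9) = 3 + 9 = 12)
P(o, T) = T*o
r(I, E) = 1 - 5*E
M = -32 (M = -3 + (1 - 5*(-5 + 4)**2*6) = -3 + (1 - 5*(-1)**2*6) = -3 + (1 - 5*6) = -3 + (1 - 30) = -3 - 29 = -32)
M*(-6 - 24) + u(-11) = -32*(-6 - 24) + 12 = -32*(-30) + 12 = 960 + 12 = 972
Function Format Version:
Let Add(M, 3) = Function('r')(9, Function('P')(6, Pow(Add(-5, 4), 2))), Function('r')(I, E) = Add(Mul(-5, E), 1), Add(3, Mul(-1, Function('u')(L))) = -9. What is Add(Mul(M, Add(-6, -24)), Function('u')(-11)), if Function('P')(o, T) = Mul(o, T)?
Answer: 972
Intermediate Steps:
Function('u')(L) = 12 (Function('u')(L) = Add(3, Mul(-1, -9)) = Add(3, 9) = 12)
Function('P')(o, T) = Mul(T, o)
Function('r')(I, E) = Add(1, Mul(-5, E))
M = -32 (M = Add(-3, Add(1, Mul(-5, Mul(Pow(Add(-5, 4), 2), 6)))) = Add(-3, Add(1, Mul(-5, Mul(Pow(-1, 2), 6)))) = Add(-3, Add(1, Mul(-5, Mul(1, 6)))) = Add(-3, Add(1, Mul(-5, 6))) = Add(-3, Add(1, -30)) = Add(-3, -29) = -32)
Add(Mul(M, Add(-6, -24)), Function('u')(-11)) = Add(Mul(-32, Add(-6, -24)), 12) = Add(Mul(-32, -30), 12) = Add(960, 12) = 972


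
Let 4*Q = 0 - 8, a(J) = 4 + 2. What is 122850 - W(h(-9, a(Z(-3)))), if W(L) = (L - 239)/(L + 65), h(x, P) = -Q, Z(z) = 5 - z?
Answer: 8231187/67 ≈ 1.2285e+5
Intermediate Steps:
a(J) = 6
Q = -2 (Q = (0 - 8)/4 = (¼)*(-8) = -2)
h(x, P) = 2 (h(x, P) = -1*(-2) = 2)
W(L) = (-239 + L)/(65 + L)
122850 - W(h(-9, a(Z(-3)))) = 122850 - (-239 + 2)/(65 + 2) = 122850 - (-237)/67 = 122850 - 1*(-237/67) = 122850 + 237/67 = 8231187/67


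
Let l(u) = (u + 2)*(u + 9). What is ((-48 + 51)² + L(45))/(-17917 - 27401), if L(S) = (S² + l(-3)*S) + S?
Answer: -603/15106 ≈ -0.039918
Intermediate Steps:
l(u) = (2 + u)*(9 + u)
L(S) = S² - 5*S (L(S) = (S² + (18 + (-3)² + 11*(-3))*S) + S = (S² + (18 + 9 - 33)*S) + S = (S² - 6*S) + S = S² - 5*S)
((-48 + 51)² + L(45))/(-17917 - 27401) = ((-48 + 51)² + 45*(-5 + 45))/(-17917 - 27401) = (3² + 45*40)/(-45318) = (9 + 1800)*(-1/45318) = 1809*(-1/45318) = -603/15106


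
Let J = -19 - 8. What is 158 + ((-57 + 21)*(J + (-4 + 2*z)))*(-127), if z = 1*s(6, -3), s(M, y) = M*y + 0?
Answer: -306166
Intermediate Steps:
J = -27
s(M, y) = M*y
z = -18 (z = 1*(6*(-3)) = 1*(-18) = -18)
158 + ((-57 + 21)*(J + (-4 + 2*z)))*(-127) = 158 + ((-57 + 21)*(-27 + (-4 + 2*(-18))))*(-127) = 158 - 36*(-27 + (-4 - 36))*(-127) = 158 - 36*(-27 - 40)*(-127) = 158 - 36*(-67)*(-127) = 158 + 2412*(-127) = 158 - 306324 = -306166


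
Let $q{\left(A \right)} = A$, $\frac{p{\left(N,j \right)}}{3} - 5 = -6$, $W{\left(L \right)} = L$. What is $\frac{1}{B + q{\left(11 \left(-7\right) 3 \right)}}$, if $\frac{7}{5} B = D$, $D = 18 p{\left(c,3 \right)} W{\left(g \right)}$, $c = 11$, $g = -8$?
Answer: $\frac{7}{543} \approx 0.012891$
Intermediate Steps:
$p{\left(N,j \right)} = -3$ ($p{\left(N,j \right)} = 15 + 3 \left(-6\right) = 15 - 18 = -3$)
$D = 432$ ($D = 18 \left(-3\right) \left(-8\right) = \left(-54\right) \left(-8\right) = 432$)
$B = \frac{2160}{7}$ ($B = \frac{5}{7} \cdot 432 = \frac{2160}{7} \approx 308.57$)
$\frac{1}{B + q{\left(11 \left(-7\right) 3 \right)}} = \frac{1}{\frac{2160}{7} + 11 \left(-7\right) 3} = \frac{1}{\frac{2160}{7} - 231} = \frac{1}{\frac{543}{7}} = \frac{7}{543}$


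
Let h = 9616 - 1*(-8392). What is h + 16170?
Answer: 34178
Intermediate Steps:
h = 18008 (h = 9616 + 8392 = 18008)
h + 16170 = 18008 + 16170 = 34178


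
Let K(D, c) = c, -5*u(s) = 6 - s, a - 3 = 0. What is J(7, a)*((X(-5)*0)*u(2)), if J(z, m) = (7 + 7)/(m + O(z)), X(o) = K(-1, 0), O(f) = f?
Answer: 0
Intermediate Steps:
a = 3 (a = 3 + 0 = 3)
u(s) = -6/5 + s/5 (u(s) = -(6 - s)/5 = -6/5 + s/5)
X(o) = 0
J(z, m) = 14/(m + z) (J(z, m) = (7 + 7)/(m + z) = 14/(m + z))
J(7, a)*((X(-5)*0)*u(2)) = (14/(3 + 7))*((0*0)*(-6/5 + (⅕)*2)) = (14/10)*(0*(-6/5 + ⅖)) = (14*(⅒))*(0*(-⅘)) = (7/5)*0 = 0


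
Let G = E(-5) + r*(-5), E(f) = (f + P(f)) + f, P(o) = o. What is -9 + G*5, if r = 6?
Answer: -234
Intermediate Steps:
E(f) = 3*f (E(f) = (f + f) + f = 2*f + f = 3*f)
G = -45 (G = 3*(-5) + 6*(-5) = -15 - 30 = -45)
-9 + G*5 = -9 - 45*5 = -9 - 225 = -234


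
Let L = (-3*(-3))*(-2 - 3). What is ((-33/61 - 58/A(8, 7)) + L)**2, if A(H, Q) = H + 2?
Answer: 245204281/93025 ≈ 2635.9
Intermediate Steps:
A(H, Q) = 2 + H
L = -45 (L = 9*(-5) = -45)
((-33/61 - 58/A(8, 7)) + L)**2 = ((-33/61 - 58/(2 + 8)) - 45)**2 = ((-33*1/61 - 58/10) - 45)**2 = ((-33/61 - 58*1/10) - 45)**2 = ((-33/61 - 29/5) - 45)**2 = (-1934/305 - 45)**2 = (-15659/305)**2 = 245204281/93025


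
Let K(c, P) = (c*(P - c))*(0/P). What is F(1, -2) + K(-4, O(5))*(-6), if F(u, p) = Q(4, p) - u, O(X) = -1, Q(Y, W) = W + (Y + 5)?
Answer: 6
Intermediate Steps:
Q(Y, W) = 5 + W + Y (Q(Y, W) = W + (5 + Y) = 5 + W + Y)
K(c, P) = 0 (K(c, P) = (c*(P - c))*0 = 0)
F(u, p) = 9 + p - u (F(u, p) = (5 + p + 4) - u = (9 + p) - u = 9 + p - u)
F(1, -2) + K(-4, O(5))*(-6) = (9 - 2 - 1*1) + 0*(-6) = (9 - 2 - 1) + 0 = 6 + 0 = 6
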